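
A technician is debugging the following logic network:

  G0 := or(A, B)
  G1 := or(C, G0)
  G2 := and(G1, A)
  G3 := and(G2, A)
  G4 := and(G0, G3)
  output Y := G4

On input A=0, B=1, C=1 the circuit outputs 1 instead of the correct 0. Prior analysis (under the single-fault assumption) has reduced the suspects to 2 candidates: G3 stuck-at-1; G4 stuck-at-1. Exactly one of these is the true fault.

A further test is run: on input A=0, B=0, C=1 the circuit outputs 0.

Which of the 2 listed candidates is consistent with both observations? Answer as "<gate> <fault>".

Evaluate each candidate on input A=0, B=0, C=1:
  G3 stuck-at-1: G0=0, G1=1, G2=0, G3=1 [stuck-at-1], G4=0 → 0 — matches
  G4 stuck-at-1: G0=0, G1=1, G2=0, G3=0, G4=1 [stuck-at-1] → 1 — eliminated
Only G3 stuck-at-1 reproduces the observed 0.

G3 stuck-at-1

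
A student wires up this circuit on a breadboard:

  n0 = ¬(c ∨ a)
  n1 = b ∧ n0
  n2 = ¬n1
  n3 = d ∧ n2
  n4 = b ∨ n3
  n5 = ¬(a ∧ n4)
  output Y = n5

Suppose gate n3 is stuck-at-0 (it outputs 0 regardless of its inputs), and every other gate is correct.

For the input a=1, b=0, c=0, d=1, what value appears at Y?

1

Propagate with n3 forced: n0=0, n1=0, n2=1, n3=0 [stuck-at-0], n4=0, n5=1.
So Y = 1. (Without the fault it would be 0.)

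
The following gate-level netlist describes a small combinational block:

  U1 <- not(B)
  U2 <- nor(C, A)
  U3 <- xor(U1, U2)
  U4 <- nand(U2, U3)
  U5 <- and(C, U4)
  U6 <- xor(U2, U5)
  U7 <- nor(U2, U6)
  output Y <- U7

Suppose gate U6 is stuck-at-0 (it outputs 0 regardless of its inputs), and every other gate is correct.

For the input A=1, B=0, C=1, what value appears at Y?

1

Propagate with U6 forced: U1=1, U2=0, U3=1, U4=1, U5=1, U6=0 [stuck-at-0], U7=1.
So Y = 1. (Without the fault it would be 0.)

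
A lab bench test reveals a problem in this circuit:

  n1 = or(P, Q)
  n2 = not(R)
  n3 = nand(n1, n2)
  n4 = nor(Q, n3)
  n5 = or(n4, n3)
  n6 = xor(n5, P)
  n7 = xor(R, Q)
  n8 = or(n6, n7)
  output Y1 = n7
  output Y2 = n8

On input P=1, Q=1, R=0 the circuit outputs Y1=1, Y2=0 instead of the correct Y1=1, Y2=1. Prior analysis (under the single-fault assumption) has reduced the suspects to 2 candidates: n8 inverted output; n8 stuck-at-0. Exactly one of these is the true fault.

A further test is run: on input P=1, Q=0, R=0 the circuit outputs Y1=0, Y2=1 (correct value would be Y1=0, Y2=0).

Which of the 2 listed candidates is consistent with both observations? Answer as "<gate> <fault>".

n8 inverted output

Evaluate each candidate on input P=1, Q=0, R=0:
  n8 inverted output: n1=1, n2=1, n3=0, n4=1, n5=1, n6=0, n7=0, n8=1 [inverted output] → Y1=0, Y2=1 — matches
  n8 stuck-at-0: n1=1, n2=1, n3=0, n4=1, n5=1, n6=0, n7=0, n8=0 [stuck-at-0] → Y1=0, Y2=0 — eliminated
Only n8 inverted output reproduces the observed Y1=0, Y2=1.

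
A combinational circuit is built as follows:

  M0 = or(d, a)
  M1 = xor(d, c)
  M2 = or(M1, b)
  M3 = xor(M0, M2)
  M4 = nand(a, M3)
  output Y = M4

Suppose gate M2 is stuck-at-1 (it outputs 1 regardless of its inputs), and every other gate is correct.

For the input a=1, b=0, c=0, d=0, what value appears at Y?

1

Propagate with M2 forced: M0=1, M1=0, M2=1 [stuck-at-1], M3=0, M4=1.
So Y = 1. (Without the fault it would be 0.)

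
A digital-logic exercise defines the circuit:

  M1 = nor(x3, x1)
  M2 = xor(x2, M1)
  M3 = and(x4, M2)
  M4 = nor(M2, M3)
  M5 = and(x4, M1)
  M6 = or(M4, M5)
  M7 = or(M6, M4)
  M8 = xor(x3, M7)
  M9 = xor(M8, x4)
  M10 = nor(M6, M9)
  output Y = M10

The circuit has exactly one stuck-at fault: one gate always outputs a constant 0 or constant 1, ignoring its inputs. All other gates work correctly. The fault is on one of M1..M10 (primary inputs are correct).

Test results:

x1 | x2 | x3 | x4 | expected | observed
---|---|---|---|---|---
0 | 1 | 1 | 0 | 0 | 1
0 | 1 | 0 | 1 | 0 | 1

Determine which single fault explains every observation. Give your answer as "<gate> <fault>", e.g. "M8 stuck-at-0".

M10 stuck-at-1

Fault-free values for test 1 (x1=0, x2=1, x3=1, x4=0): M1=0, M2=1, M3=0, M4=0, M5=0, M6=0, M7=0, M8=1, M9=1, M10=0, giving Y=0. Observed 1.
Test 1: faults giving observed 1 are {M7 stuck-at-1, M8 stuck-at-0, M9 stuck-at-0, M10 stuck-at-1}.
Test 2 (x1=0, x2=1, x3=0, x4=1): fault-free M1=1, M2=0, M3=0, M4=1, M5=1, M6=1, M7=1, M8=1, M9=0, M10=0 → 0; observed 1. Eliminates M7 stuck-at-1, M8 stuck-at-0, M9 stuck-at-0.
Only M10 stuck-at-1 is consistent with every test.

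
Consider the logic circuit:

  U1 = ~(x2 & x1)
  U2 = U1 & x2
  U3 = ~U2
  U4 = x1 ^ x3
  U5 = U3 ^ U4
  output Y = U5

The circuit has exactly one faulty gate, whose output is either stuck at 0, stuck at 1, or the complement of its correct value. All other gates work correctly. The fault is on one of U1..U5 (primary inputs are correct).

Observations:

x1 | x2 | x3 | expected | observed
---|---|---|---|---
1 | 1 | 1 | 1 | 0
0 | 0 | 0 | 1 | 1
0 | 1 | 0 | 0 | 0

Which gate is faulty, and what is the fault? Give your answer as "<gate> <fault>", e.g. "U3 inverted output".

U1 stuck-at-1

Fault-free values for test 1 (x1=1, x2=1, x3=1): U1=0, U2=0, U3=1, U4=0, U5=1, giving Y=1. Observed 0.
Test 1: faults giving observed 0 are {U1 stuck-at-1, U1 inverted output, U2 stuck-at-1, U2 inverted output, U3 stuck-at-0, U3 inverted output, U4 stuck-at-1, U4 inverted output, U5 stuck-at-0, U5 inverted output}.
Test 2 (x1=0, x2=0, x3=0): fault-free U1=1, U2=0, U3=1, U4=0, U5=1 → 1; observed 1. Eliminates U2 stuck-at-1, U2 inverted output, U3 stuck-at-0, U3 inverted output, U4 stuck-at-1, U4 inverted output, U5 stuck-at-0, U5 inverted output.
Test 3 (x1=0, x2=1, x3=0): fault-free U1=1, U2=1, U3=0, U4=0, U5=0 → 0; observed 0. Eliminates U1 inverted output.
Only U1 stuck-at-1 is consistent with every test.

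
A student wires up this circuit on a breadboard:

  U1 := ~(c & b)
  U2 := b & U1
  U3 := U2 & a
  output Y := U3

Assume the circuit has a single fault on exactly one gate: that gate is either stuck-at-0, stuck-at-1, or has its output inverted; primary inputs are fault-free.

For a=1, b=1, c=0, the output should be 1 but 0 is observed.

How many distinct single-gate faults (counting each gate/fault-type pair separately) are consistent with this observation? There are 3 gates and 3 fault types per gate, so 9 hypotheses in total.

Fault-free: U1=1, U2=1, U3=1 → 1. Observed 0.
  U1 stuck-at-0: output 0 ✓
  U1 stuck-at-1: output 1 ✗
  U1 inverted output: output 0 ✓
  U2 stuck-at-0: output 0 ✓
  U2 stuck-at-1: output 1 ✗
  U2 inverted output: output 0 ✓
  U3 stuck-at-0: output 0 ✓
  U3 stuck-at-1: output 1 ✗
  U3 inverted output: output 0 ✓
Consistent faults: {U1 stuck-at-0, U1 inverted output, U2 stuck-at-0, U2 inverted output, U3 stuck-at-0, U3 inverted output} — 6 in all.

6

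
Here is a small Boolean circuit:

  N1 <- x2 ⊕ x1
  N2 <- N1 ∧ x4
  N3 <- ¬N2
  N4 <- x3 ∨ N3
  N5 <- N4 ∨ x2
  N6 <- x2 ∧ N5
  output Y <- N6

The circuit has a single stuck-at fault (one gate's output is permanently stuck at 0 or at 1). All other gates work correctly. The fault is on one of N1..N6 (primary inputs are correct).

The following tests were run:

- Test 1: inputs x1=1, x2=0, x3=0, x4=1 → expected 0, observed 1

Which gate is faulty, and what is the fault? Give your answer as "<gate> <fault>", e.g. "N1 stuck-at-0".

N6 stuck-at-1

Fault-free values for test 1 (x1=1, x2=0, x3=0, x4=1): N1=1, N2=1, N3=0, N4=0, N5=0, N6=0, giving Y=0. Observed 1.
Test 1: faults giving observed 1 are {N6 stuck-at-1}.
Only N6 stuck-at-1 is consistent with every test.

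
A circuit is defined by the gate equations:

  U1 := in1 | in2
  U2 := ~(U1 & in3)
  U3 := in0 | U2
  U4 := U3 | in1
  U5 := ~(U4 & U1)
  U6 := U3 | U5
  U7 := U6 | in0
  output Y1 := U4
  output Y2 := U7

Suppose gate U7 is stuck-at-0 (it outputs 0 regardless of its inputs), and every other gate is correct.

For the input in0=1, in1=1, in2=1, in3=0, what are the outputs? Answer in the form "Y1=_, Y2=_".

Y1=1, Y2=0

Propagate with U7 forced: U1=1, U2=1, U3=1, U4=1, U5=0, U6=1, U7=0 [stuck-at-0].
So the outputs are Y1=1, Y2=0. (Without the fault they would be Y1=1, Y2=1.)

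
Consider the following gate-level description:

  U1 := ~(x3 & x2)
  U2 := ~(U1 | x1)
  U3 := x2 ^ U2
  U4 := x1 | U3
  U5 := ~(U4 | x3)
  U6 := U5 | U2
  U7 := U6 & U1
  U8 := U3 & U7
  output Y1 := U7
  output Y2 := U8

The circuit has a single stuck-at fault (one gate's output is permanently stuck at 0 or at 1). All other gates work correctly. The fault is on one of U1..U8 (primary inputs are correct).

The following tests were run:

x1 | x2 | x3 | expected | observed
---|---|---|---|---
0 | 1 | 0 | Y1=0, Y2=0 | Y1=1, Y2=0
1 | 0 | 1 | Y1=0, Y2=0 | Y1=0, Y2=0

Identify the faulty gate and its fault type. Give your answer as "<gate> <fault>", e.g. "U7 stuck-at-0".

U3 stuck-at-0

Fault-free values for test 1 (x1=0, x2=1, x3=0): U1=1, U2=0, U3=1, U4=1, U5=0, U6=0, U7=0, U8=0, giving Y1=0, Y2=0. Observed Y1=1, Y2=0.
Test 1: faults giving observed Y1=1, Y2=0 are {U2 stuck-at-1, U3 stuck-at-0}.
Test 2 (x1=1, x2=0, x3=1): fault-free U1=1, U2=0, U3=0, U4=1, U5=0, U6=0, U7=0, U8=0 → Y1=0, Y2=0; observed Y1=0, Y2=0. Eliminates U2 stuck-at-1.
Only U3 stuck-at-0 is consistent with every test.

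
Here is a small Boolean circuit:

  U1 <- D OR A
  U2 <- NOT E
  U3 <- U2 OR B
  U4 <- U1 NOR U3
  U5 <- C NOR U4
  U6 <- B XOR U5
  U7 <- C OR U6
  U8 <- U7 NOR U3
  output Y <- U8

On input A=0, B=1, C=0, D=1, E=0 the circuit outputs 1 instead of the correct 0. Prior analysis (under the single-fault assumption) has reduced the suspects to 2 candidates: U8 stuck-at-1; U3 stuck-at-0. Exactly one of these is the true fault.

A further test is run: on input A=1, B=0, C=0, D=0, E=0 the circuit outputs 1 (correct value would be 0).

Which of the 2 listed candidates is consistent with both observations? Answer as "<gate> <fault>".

U8 stuck-at-1

Evaluate each candidate on input A=1, B=0, C=0, D=0, E=0:
  U8 stuck-at-1: U1=1, U2=1, U3=1, U4=0, U5=1, U6=1, U7=1, U8=1 [stuck-at-1] → 1 — matches
  U3 stuck-at-0: U1=1, U2=1, U3=0 [stuck-at-0], U4=0, U5=1, U6=1, U7=1, U8=0 → 0 — eliminated
Only U8 stuck-at-1 reproduces the observed 1.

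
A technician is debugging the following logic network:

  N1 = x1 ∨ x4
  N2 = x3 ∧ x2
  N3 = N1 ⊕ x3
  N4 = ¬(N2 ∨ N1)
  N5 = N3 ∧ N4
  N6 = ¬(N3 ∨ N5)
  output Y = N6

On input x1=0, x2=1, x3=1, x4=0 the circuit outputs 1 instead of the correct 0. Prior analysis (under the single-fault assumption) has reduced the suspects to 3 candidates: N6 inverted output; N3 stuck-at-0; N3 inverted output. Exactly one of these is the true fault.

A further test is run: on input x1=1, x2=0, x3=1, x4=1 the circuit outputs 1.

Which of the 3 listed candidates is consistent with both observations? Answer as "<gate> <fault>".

Evaluate each candidate on input x1=1, x2=0, x3=1, x4=1:
  N6 inverted output: N1=1, N2=0, N3=0, N4=0, N5=0, N6=0 [inverted output] → 0 — eliminated
  N3 stuck-at-0: N1=1, N2=0, N3=0 [stuck-at-0], N4=0, N5=0, N6=1 → 1 — matches
  N3 inverted output: N1=1, N2=0, N3=1 [inverted output], N4=0, N5=0, N6=0 → 0 — eliminated
Only N3 stuck-at-0 reproduces the observed 1.

N3 stuck-at-0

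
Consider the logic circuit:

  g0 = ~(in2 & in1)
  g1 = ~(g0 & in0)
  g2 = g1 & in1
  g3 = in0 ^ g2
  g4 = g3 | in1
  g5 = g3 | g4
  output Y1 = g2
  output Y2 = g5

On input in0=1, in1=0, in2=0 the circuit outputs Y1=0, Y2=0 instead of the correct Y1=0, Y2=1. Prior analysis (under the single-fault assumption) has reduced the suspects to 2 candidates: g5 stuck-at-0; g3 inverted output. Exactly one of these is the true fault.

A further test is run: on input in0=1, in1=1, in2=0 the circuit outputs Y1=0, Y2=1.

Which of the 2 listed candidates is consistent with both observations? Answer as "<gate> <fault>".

g3 inverted output

Evaluate each candidate on input in0=1, in1=1, in2=0:
  g5 stuck-at-0: g0=1, g1=0, g2=0, g3=1, g4=1, g5=0 [stuck-at-0] → Y1=0, Y2=0 — eliminated
  g3 inverted output: g0=1, g1=0, g2=0, g3=0 [inverted output], g4=1, g5=1 → Y1=0, Y2=1 — matches
Only g3 inverted output reproduces the observed Y1=0, Y2=1.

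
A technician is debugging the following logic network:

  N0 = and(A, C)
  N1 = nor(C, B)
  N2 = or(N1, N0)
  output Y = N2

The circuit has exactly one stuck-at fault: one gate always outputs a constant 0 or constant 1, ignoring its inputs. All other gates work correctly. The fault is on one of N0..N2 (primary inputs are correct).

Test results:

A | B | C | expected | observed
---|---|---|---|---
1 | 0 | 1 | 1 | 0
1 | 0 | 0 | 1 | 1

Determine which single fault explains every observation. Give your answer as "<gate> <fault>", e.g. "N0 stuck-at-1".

N0 stuck-at-0

Fault-free values for test 1 (A=1, B=0, C=1): N0=1, N1=0, N2=1, giving Y=1. Observed 0.
Test 1: faults giving observed 0 are {N0 stuck-at-0, N2 stuck-at-0}.
Test 2 (A=1, B=0, C=0): fault-free N0=0, N1=1, N2=1 → 1; observed 1. Eliminates N2 stuck-at-0.
Only N0 stuck-at-0 is consistent with every test.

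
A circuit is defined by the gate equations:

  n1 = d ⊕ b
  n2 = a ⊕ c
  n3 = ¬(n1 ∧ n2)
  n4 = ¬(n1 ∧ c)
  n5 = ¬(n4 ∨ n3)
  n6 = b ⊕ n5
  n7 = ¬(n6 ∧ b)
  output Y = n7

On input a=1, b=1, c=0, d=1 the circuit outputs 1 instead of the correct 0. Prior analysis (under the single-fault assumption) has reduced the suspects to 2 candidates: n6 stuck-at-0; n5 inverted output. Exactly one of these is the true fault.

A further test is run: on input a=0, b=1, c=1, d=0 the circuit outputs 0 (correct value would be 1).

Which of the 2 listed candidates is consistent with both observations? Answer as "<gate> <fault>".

Evaluate each candidate on input a=0, b=1, c=1, d=0:
  n6 stuck-at-0: n1=1, n2=1, n3=0, n4=0, n5=1, n6=0 [stuck-at-0], n7=1 → 1 — eliminated
  n5 inverted output: n1=1, n2=1, n3=0, n4=0, n5=0 [inverted output], n6=1, n7=0 → 0 — matches
Only n5 inverted output reproduces the observed 0.

n5 inverted output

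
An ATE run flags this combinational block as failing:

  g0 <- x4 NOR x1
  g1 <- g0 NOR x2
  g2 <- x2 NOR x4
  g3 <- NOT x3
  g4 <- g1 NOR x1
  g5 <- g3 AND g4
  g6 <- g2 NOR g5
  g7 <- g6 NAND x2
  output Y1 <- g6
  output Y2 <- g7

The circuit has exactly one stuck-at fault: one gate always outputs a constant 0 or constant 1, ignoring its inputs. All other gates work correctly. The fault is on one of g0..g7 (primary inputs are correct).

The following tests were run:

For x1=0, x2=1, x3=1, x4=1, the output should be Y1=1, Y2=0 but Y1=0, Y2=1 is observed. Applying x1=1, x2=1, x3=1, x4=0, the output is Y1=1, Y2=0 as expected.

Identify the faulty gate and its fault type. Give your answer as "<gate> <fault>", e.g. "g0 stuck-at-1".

g3 stuck-at-1

Fault-free values for test 1 (x1=0, x2=1, x3=1, x4=1): g0=0, g1=0, g2=0, g3=0, g4=1, g5=0, g6=1, g7=0, giving Y1=1, Y2=0. Observed Y1=0, Y2=1.
Test 1: faults giving observed Y1=0, Y2=1 are {g2 stuck-at-1, g3 stuck-at-1, g5 stuck-at-1, g6 stuck-at-0}.
Test 2 (x1=1, x2=1, x3=1, x4=0): fault-free g0=0, g1=0, g2=0, g3=0, g4=0, g5=0, g6=1, g7=0 → Y1=1, Y2=0; observed Y1=1, Y2=0. Eliminates g2 stuck-at-1, g5 stuck-at-1, g6 stuck-at-0.
Only g3 stuck-at-1 is consistent with every test.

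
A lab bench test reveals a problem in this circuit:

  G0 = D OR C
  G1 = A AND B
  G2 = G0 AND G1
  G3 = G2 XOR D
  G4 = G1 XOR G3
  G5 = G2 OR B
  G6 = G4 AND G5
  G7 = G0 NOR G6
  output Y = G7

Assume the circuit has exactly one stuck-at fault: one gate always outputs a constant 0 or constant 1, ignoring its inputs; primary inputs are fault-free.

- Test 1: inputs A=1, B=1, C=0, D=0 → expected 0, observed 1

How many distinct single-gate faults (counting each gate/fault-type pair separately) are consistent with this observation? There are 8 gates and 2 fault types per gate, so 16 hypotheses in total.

Fault-free: G0=0, G1=1, G2=0, G3=0, G4=1, G5=1, G6=1, G7=0 → 0. Observed 1.
  G0: none of the 2 fault types match ✗
  G1: stuck-at-0 ✓; others ✗
  G2: stuck-at-1 ✓; others ✗
  G3: stuck-at-1 ✓; others ✗
  G4: stuck-at-0 ✓; others ✗
  G5: stuck-at-0 ✓; others ✗
  G6: stuck-at-0 ✓; others ✗
  G7: stuck-at-1 ✓; others ✗
Consistent faults: {G1 stuck-at-0, G2 stuck-at-1, G3 stuck-at-1, G4 stuck-at-0, G5 stuck-at-0, G6 stuck-at-0, G7 stuck-at-1} — 7 in all.

7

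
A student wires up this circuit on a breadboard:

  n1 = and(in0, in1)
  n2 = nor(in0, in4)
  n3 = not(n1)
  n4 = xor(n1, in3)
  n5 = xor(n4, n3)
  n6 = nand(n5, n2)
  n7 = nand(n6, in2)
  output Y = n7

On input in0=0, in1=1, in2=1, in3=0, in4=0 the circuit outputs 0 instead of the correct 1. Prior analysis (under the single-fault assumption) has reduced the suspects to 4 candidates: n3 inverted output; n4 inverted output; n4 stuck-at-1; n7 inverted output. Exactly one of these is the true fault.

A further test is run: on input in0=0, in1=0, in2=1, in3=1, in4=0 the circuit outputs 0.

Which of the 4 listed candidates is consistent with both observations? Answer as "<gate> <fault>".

Evaluate each candidate on input in0=0, in1=0, in2=1, in3=1, in4=0:
  n3 inverted output: n1=0, n2=1, n3=0 [inverted output], n4=1, n5=1, n6=0, n7=1 → 1 — eliminated
  n4 inverted output: n1=0, n2=1, n3=1, n4=0 [inverted output], n5=1, n6=0, n7=1 → 1 — eliminated
  n4 stuck-at-1: n1=0, n2=1, n3=1, n4=1 [stuck-at-1], n5=0, n6=1, n7=0 → 0 — matches
  n7 inverted output: n1=0, n2=1, n3=1, n4=1, n5=0, n6=1, n7=1 [inverted output] → 1 — eliminated
Only n4 stuck-at-1 reproduces the observed 0.

n4 stuck-at-1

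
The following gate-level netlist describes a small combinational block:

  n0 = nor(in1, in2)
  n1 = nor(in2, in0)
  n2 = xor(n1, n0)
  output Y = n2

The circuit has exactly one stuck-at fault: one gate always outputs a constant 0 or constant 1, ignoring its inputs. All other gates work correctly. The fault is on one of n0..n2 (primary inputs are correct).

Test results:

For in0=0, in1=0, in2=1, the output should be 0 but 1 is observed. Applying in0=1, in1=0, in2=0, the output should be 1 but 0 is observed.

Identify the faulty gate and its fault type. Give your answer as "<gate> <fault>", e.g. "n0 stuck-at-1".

Fault-free values for test 1 (in0=0, in1=0, in2=1): n0=0, n1=0, n2=0, giving Y=0. Observed 1.
Test 1: faults giving observed 1 are {n0 stuck-at-1, n1 stuck-at-1, n2 stuck-at-1}.
Test 2 (in0=1, in1=0, in2=0): fault-free n0=1, n1=0, n2=1 → 1; observed 0. Eliminates n0 stuck-at-1, n2 stuck-at-1.
Only n1 stuck-at-1 is consistent with every test.

n1 stuck-at-1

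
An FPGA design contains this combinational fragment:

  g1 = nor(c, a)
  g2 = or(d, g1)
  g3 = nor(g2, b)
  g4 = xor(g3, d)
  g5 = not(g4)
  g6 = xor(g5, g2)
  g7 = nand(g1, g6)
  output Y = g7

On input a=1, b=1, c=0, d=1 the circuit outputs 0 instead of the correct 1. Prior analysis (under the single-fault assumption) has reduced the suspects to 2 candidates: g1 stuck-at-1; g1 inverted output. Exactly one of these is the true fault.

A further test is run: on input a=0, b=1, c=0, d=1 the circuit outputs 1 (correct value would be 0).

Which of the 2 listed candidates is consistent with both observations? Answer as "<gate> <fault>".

g1 inverted output

Evaluate each candidate on input a=0, b=1, c=0, d=1:
  g1 stuck-at-1: g1=1 [stuck-at-1], g2=1, g3=0, g4=1, g5=0, g6=1, g7=0 → 0 — eliminated
  g1 inverted output: g1=0 [inverted output], g2=1, g3=0, g4=1, g5=0, g6=1, g7=1 → 1 — matches
Only g1 inverted output reproduces the observed 1.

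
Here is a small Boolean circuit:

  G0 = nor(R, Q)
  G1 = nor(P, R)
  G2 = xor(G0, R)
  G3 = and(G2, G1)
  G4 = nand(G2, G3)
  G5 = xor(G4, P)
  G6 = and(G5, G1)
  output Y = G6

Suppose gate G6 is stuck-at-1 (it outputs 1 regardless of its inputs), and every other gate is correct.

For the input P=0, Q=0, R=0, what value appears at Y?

Propagate with G6 forced: G0=1, G1=1, G2=1, G3=1, G4=0, G5=0, G6=1 [stuck-at-1].
So Y = 1. (Without the fault it would be 0.)

1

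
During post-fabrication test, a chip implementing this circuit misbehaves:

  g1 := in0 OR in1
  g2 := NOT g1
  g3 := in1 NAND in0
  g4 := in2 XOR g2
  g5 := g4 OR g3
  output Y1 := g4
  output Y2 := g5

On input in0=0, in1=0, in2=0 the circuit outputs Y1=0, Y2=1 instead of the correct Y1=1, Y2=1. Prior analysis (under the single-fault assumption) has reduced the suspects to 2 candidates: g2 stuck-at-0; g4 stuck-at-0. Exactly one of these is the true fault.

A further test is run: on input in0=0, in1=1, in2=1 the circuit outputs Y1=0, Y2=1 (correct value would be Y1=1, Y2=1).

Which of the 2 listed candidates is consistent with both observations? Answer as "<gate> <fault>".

Evaluate each candidate on input in0=0, in1=1, in2=1:
  g2 stuck-at-0: g1=1, g2=0 [stuck-at-0], g3=1, g4=1, g5=1 → Y1=1, Y2=1 — eliminated
  g4 stuck-at-0: g1=1, g2=0, g3=1, g4=0 [stuck-at-0], g5=1 → Y1=0, Y2=1 — matches
Only g4 stuck-at-0 reproduces the observed Y1=0, Y2=1.

g4 stuck-at-0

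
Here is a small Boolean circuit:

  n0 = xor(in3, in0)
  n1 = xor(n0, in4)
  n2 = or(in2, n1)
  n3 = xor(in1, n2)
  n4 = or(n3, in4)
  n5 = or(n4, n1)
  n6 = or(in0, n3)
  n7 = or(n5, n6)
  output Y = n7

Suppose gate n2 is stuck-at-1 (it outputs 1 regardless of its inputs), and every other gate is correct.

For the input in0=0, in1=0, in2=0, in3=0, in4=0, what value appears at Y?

Propagate with n2 forced: n0=0, n1=0, n2=1 [stuck-at-1], n3=1, n4=1, n5=1, n6=1, n7=1.
So Y = 1. (Without the fault it would be 0.)

1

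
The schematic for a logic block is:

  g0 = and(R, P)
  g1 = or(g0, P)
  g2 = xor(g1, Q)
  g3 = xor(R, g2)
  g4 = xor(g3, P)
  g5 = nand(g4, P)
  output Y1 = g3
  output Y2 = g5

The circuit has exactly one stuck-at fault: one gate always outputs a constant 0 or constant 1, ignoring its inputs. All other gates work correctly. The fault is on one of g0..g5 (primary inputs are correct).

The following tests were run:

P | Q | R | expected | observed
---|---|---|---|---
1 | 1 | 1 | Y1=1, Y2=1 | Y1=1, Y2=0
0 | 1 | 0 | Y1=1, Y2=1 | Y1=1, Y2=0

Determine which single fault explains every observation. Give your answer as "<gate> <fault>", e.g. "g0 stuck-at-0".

Fault-free values for test 1 (P=1, Q=1, R=1): g0=1, g1=1, g2=0, g3=1, g4=0, g5=1, giving Y1=1, Y2=1. Observed Y1=1, Y2=0.
Test 1: faults giving observed Y1=1, Y2=0 are {g4 stuck-at-1, g5 stuck-at-0}.
Test 2 (P=0, Q=1, R=0): fault-free g0=0, g1=0, g2=1, g3=1, g4=1, g5=1 → Y1=1, Y2=1; observed Y1=1, Y2=0. Eliminates g4 stuck-at-1.
Only g5 stuck-at-0 is consistent with every test.

g5 stuck-at-0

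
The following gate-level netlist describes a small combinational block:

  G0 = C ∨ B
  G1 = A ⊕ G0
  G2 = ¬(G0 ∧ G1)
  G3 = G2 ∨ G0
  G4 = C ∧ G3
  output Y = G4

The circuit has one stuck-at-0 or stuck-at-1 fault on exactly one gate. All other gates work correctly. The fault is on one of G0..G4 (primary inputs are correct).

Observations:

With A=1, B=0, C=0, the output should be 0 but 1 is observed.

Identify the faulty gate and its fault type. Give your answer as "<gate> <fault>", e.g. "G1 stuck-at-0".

Fault-free values for test 1 (A=1, B=0, C=0): G0=0, G1=1, G2=1, G3=1, G4=0, giving Y=0. Observed 1.
Test 1: faults giving observed 1 are {G4 stuck-at-1}.
Only G4 stuck-at-1 is consistent with every test.

G4 stuck-at-1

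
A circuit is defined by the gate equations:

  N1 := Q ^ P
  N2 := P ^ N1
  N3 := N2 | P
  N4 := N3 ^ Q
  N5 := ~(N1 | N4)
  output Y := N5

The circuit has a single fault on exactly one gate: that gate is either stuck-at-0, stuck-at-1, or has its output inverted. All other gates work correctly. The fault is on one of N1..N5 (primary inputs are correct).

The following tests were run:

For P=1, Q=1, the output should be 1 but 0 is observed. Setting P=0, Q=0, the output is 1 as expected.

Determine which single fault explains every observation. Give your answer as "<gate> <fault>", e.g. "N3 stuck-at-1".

Fault-free values for test 1 (P=1, Q=1): N1=0, N2=1, N3=1, N4=0, N5=1, giving Y=1. Observed 0.
Test 1: faults giving observed 0 are {N1 stuck-at-1, N1 inverted output, N3 stuck-at-0, N3 inverted output, N4 stuck-at-1, N4 inverted output, N5 stuck-at-0, N5 inverted output}.
Test 2 (P=0, Q=0): fault-free N1=0, N2=0, N3=0, N4=0, N5=1 → 1; observed 1. Eliminates N1 stuck-at-1, N1 inverted output, N3 inverted output, N4 stuck-at-1, N4 inverted output, N5 stuck-at-0, N5 inverted output.
Only N3 stuck-at-0 is consistent with every test.

N3 stuck-at-0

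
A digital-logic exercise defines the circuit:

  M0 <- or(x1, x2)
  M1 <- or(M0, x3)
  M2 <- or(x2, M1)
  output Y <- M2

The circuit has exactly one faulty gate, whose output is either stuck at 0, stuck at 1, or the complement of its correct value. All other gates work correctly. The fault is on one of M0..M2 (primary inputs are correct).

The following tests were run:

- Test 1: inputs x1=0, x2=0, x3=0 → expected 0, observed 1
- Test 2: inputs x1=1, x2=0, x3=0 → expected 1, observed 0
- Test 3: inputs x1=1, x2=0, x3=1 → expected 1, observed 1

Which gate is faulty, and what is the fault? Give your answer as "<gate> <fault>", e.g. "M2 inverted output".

Fault-free values for test 1 (x1=0, x2=0, x3=0): M0=0, M1=0, M2=0, giving Y=0. Observed 1.
Test 1: faults giving observed 1 are {M0 stuck-at-1, M0 inverted output, M1 stuck-at-1, M1 inverted output, M2 stuck-at-1, M2 inverted output}.
Test 2 (x1=1, x2=0, x3=0): fault-free M0=1, M1=1, M2=1 → 1; observed 0. Eliminates M0 stuck-at-1, M1 stuck-at-1, M2 stuck-at-1.
Test 3 (x1=1, x2=0, x3=1): fault-free M0=1, M1=1, M2=1 → 1; observed 1. Eliminates M1 inverted output, M2 inverted output.
Only M0 inverted output is consistent with every test.

M0 inverted output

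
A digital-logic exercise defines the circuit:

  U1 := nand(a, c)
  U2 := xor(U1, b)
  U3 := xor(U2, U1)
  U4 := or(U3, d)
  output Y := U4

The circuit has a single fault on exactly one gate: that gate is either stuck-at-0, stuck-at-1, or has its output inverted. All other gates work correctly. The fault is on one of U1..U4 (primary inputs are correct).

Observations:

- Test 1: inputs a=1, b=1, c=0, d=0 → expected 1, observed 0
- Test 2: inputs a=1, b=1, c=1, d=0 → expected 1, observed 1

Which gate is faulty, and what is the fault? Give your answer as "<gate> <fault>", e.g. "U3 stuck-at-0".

U2 stuck-at-1

Fault-free values for test 1 (a=1, b=1, c=0, d=0): U1=1, U2=0, U3=1, U4=1, giving Y=1. Observed 0.
Test 1: faults giving observed 0 are {U2 stuck-at-1, U2 inverted output, U3 stuck-at-0, U3 inverted output, U4 stuck-at-0, U4 inverted output}.
Test 2 (a=1, b=1, c=1, d=0): fault-free U1=0, U2=1, U3=1, U4=1 → 1; observed 1. Eliminates U2 inverted output, U3 stuck-at-0, U3 inverted output, U4 stuck-at-0, U4 inverted output.
Only U2 stuck-at-1 is consistent with every test.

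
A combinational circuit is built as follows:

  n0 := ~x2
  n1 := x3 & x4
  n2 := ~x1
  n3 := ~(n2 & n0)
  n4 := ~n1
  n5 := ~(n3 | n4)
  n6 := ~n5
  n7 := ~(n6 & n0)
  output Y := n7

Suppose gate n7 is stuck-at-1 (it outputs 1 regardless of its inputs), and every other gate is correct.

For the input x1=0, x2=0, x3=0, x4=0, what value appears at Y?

Propagate with n7 forced: n0=1, n1=0, n2=1, n3=0, n4=1, n5=0, n6=1, n7=1 [stuck-at-1].
So Y = 1. (Without the fault it would be 0.)

1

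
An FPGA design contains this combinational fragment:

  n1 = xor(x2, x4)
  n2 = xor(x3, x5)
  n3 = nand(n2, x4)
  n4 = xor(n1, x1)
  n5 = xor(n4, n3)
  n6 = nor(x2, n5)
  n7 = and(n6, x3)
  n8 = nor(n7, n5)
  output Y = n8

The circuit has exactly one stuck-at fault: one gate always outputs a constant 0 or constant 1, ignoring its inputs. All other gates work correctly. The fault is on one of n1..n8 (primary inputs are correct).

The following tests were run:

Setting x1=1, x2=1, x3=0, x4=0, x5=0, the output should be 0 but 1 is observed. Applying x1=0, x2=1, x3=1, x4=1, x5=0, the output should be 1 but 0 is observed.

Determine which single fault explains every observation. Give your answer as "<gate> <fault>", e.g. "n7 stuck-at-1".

n4 stuck-at-1

Fault-free values for test 1 (x1=1, x2=1, x3=0, x4=0, x5=0): n1=1, n2=0, n3=1, n4=0, n5=1, n6=0, n7=0, n8=0, giving Y=0. Observed 1.
Test 1: faults giving observed 1 are {n1 stuck-at-0, n3 stuck-at-0, n4 stuck-at-1, n5 stuck-at-0, n8 stuck-at-1}.
Test 2 (x1=0, x2=1, x3=1, x4=1, x5=0): fault-free n1=0, n2=1, n3=0, n4=0, n5=0, n6=0, n7=0, n8=1 → 1; observed 0. Eliminates n1 stuck-at-0, n3 stuck-at-0, n5 stuck-at-0, n8 stuck-at-1.
Only n4 stuck-at-1 is consistent with every test.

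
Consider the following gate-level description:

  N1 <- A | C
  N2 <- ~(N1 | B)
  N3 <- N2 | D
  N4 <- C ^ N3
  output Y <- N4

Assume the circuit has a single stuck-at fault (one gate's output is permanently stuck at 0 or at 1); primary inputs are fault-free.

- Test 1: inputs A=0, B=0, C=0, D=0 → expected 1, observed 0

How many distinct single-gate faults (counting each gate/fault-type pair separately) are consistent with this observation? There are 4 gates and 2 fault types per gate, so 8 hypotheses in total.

Fault-free: N1=0, N2=1, N3=1, N4=1 → 1. Observed 0.
  N1 stuck-at-0: output 1 ✗
  N1 stuck-at-1: output 0 ✓
  N2 stuck-at-0: output 0 ✓
  N2 stuck-at-1: output 1 ✗
  N3 stuck-at-0: output 0 ✓
  N3 stuck-at-1: output 1 ✗
  N4 stuck-at-0: output 0 ✓
  N4 stuck-at-1: output 1 ✗
Consistent faults: {N1 stuck-at-1, N2 stuck-at-0, N3 stuck-at-0, N4 stuck-at-0} — 4 in all.

4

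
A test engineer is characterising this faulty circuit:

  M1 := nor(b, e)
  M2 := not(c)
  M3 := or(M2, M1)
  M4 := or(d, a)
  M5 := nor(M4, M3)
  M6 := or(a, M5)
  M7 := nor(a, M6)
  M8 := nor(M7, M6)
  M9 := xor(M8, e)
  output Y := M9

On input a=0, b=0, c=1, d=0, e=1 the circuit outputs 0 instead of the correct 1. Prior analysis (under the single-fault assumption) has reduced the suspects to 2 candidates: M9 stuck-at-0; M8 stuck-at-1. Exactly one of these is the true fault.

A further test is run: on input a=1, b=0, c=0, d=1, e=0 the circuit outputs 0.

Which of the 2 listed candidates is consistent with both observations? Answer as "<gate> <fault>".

Evaluate each candidate on input a=1, b=0, c=0, d=1, e=0:
  M9 stuck-at-0: M1=1, M2=1, M3=1, M4=1, M5=0, M6=1, M7=0, M8=0, M9=0 [stuck-at-0] → 0 — matches
  M8 stuck-at-1: M1=1, M2=1, M3=1, M4=1, M5=0, M6=1, M7=0, M8=1 [stuck-at-1], M9=1 → 1 — eliminated
Only M9 stuck-at-0 reproduces the observed 0.

M9 stuck-at-0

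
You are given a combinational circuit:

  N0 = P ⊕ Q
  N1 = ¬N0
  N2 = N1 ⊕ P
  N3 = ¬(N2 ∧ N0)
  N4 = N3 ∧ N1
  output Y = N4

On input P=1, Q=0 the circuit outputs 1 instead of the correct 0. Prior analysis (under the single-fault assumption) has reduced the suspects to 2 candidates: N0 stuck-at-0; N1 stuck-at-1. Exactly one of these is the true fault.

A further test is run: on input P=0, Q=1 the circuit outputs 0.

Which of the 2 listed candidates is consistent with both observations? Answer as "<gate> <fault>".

Evaluate each candidate on input P=0, Q=1:
  N0 stuck-at-0: N0=0 [stuck-at-0], N1=1, N2=1, N3=1, N4=1 → 1 — eliminated
  N1 stuck-at-1: N0=1, N1=1 [stuck-at-1], N2=1, N3=0, N4=0 → 0 — matches
Only N1 stuck-at-1 reproduces the observed 0.

N1 stuck-at-1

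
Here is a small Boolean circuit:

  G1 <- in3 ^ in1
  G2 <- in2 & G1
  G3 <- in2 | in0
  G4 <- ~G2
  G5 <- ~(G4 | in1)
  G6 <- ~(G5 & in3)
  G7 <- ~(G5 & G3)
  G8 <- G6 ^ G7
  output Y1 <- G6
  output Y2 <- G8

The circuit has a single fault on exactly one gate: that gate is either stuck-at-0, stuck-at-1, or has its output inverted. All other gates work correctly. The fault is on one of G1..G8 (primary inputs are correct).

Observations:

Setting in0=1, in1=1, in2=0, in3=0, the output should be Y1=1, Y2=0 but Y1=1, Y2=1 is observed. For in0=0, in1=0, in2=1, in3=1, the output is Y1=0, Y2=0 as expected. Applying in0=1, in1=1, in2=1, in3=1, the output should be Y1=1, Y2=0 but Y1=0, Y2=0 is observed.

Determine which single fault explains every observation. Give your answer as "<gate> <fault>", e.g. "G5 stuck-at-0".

G5 stuck-at-1

Fault-free values for test 1 (in0=1, in1=1, in2=0, in3=0): G1=1, G2=0, G3=1, G4=1, G5=0, G6=1, G7=1, G8=0, giving Y1=1, Y2=0. Observed Y1=1, Y2=1.
Test 1: faults giving observed Y1=1, Y2=1 are {G5 stuck-at-1, G5 inverted output, G7 stuck-at-0, G7 inverted output, G8 stuck-at-1, G8 inverted output}.
Test 2 (in0=0, in1=0, in2=1, in3=1): fault-free G1=1, G2=1, G3=1, G4=0, G5=1, G6=0, G7=0, G8=0 → Y1=0, Y2=0; observed Y1=0, Y2=0. Eliminates G5 inverted output, G7 inverted output, G8 stuck-at-1, G8 inverted output.
Test 3 (in0=1, in1=1, in2=1, in3=1): fault-free G1=0, G2=0, G3=1, G4=1, G5=0, G6=1, G7=1, G8=0 → Y1=1, Y2=0; observed Y1=0, Y2=0. Eliminates G7 stuck-at-0.
Only G5 stuck-at-1 is consistent with every test.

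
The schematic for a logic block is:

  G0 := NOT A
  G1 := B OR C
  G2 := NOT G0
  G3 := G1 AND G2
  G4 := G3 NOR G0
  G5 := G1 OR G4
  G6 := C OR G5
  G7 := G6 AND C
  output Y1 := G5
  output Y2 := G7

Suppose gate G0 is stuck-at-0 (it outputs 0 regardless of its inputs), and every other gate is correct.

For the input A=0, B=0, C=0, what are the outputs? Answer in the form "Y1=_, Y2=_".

Propagate with G0 forced: G0=0 [stuck-at-0], G1=0, G2=1, G3=0, G4=1, G5=1, G6=1, G7=0.
So the outputs are Y1=1, Y2=0. (Without the fault they would be Y1=0, Y2=0.)

Y1=1, Y2=0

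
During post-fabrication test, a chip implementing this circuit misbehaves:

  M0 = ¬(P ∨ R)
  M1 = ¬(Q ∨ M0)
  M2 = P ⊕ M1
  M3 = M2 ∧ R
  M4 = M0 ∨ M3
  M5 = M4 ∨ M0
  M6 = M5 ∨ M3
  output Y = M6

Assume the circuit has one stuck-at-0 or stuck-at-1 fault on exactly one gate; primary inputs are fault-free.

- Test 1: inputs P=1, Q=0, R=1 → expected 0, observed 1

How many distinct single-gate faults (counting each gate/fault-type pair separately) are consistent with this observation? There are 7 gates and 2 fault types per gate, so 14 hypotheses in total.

7

Fault-free: M0=0, M1=1, M2=0, M3=0, M4=0, M5=0, M6=0 → 0. Observed 1.
  M0 stuck-at-0: output 0 ✗
  M0 stuck-at-1: output 1 ✓
  M1 stuck-at-0: output 1 ✓
  M1 stuck-at-1: output 0 ✗
  M2 stuck-at-0: output 0 ✗
  M2 stuck-at-1: output 1 ✓
  M3 stuck-at-0: output 0 ✗
  M3 stuck-at-1: output 1 ✓
  M4 stuck-at-0: output 0 ✗
  M4 stuck-at-1: output 1 ✓
  M5 stuck-at-0: output 0 ✗
  M5 stuck-at-1: output 1 ✓
  M6 stuck-at-0: output 0 ✗
  M6 stuck-at-1: output 1 ✓
Consistent faults: {M0 stuck-at-1, M1 stuck-at-0, M2 stuck-at-1, M3 stuck-at-1, M4 stuck-at-1, M5 stuck-at-1, M6 stuck-at-1} — 7 in all.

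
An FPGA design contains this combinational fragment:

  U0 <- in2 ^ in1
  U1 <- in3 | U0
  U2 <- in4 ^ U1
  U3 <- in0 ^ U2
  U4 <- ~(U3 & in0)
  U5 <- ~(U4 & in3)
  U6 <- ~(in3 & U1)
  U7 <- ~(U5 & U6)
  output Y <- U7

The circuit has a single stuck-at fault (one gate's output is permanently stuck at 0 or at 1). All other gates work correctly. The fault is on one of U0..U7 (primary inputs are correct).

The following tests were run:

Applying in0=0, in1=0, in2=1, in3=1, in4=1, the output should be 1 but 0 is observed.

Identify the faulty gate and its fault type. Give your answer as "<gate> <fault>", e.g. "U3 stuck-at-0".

Fault-free values for test 1 (in0=0, in1=0, in2=1, in3=1, in4=1): U0=1, U1=1, U2=0, U3=0, U4=1, U5=0, U6=0, U7=1, giving Y=1. Observed 0.
Test 1: faults giving observed 0 are {U7 stuck-at-0}.
Only U7 stuck-at-0 is consistent with every test.

U7 stuck-at-0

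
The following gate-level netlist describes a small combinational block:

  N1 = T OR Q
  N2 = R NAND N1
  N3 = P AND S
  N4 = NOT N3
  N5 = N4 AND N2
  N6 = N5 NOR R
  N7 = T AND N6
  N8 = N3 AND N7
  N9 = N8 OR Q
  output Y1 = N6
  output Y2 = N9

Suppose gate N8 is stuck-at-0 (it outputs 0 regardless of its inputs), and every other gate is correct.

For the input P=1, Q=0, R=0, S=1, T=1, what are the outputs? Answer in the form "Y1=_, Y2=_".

Y1=1, Y2=0

Propagate with N8 forced: N1=1, N2=1, N3=1, N4=0, N5=0, N6=1, N7=1, N8=0 [stuck-at-0], N9=0.
So the outputs are Y1=1, Y2=0. (Without the fault they would be Y1=1, Y2=1.)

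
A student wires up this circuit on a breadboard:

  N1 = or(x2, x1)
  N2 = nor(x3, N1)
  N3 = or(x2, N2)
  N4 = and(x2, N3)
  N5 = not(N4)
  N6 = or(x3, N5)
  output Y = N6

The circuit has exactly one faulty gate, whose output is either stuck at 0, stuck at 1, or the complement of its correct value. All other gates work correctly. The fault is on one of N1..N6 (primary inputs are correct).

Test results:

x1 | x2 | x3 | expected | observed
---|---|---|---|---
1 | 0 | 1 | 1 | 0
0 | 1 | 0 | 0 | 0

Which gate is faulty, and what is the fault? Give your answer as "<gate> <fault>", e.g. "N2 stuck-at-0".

N6 stuck-at-0

Fault-free values for test 1 (x1=1, x2=0, x3=1): N1=1, N2=0, N3=0, N4=0, N5=1, N6=1, giving Y=1. Observed 0.
Test 1: faults giving observed 0 are {N6 stuck-at-0, N6 inverted output}.
Test 2 (x1=0, x2=1, x3=0): fault-free N1=1, N2=0, N3=1, N4=1, N5=0, N6=0 → 0; observed 0. Eliminates N6 inverted output.
Only N6 stuck-at-0 is consistent with every test.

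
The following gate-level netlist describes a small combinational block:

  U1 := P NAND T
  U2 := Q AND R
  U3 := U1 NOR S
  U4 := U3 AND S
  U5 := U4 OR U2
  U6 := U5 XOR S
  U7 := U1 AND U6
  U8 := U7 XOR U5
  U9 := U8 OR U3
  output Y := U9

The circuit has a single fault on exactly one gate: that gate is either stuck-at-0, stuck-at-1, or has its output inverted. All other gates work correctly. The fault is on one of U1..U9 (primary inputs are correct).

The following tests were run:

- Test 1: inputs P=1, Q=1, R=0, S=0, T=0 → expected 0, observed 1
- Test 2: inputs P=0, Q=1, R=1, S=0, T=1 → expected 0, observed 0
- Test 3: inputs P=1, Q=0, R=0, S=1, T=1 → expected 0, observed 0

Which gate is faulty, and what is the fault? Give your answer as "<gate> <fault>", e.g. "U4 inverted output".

U6 stuck-at-1

Fault-free values for test 1 (P=1, Q=1, R=0, S=0, T=0): U1=1, U2=0, U3=0, U4=0, U5=0, U6=0, U7=0, U8=0, U9=0, giving Y=0. Observed 1.
Test 1: faults giving observed 1 are {U1 stuck-at-0, U1 inverted output, U3 stuck-at-1, U3 inverted output, U6 stuck-at-1, U6 inverted output, U7 stuck-at-1, U7 inverted output, U8 stuck-at-1, U8 inverted output, U9 stuck-at-1, U9 inverted output}.
Test 2 (P=0, Q=1, R=1, S=0, T=1): fault-free U1=1, U2=1, U3=0, U4=0, U5=1, U6=1, U7=1, U8=0, U9=0 → 0; observed 0. Eliminates U1 stuck-at-0, U1 inverted output, U3 stuck-at-1, U3 inverted output, U6 inverted output, U7 inverted output, U8 stuck-at-1, U8 inverted output, U9 stuck-at-1, U9 inverted output.
Test 3 (P=1, Q=0, R=0, S=1, T=1): fault-free U1=0, U2=0, U3=0, U4=0, U5=0, U6=1, U7=0, U8=0, U9=0 → 0; observed 0. Eliminates U7 stuck-at-1.
Only U6 stuck-at-1 is consistent with every test.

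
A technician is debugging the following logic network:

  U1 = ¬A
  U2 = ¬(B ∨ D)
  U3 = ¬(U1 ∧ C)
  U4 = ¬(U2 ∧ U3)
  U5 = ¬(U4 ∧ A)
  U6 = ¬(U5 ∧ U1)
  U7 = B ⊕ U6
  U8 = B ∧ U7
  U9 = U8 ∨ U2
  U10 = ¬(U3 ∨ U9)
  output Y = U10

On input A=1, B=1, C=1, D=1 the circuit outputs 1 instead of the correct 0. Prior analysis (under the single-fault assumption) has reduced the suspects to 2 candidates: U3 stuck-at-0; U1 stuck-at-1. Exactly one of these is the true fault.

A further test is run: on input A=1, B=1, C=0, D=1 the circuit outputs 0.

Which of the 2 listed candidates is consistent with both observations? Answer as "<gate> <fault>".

Evaluate each candidate on input A=1, B=1, C=0, D=1:
  U3 stuck-at-0: U1=0, U2=0, U3=0 [stuck-at-0], U4=1, U5=0, U6=1, U7=0, U8=0, U9=0, U10=1 → 1 — eliminated
  U1 stuck-at-1: U1=1 [stuck-at-1], U2=0, U3=1, U4=1, U5=0, U6=1, U7=0, U8=0, U9=0, U10=0 → 0 — matches
Only U1 stuck-at-1 reproduces the observed 0.

U1 stuck-at-1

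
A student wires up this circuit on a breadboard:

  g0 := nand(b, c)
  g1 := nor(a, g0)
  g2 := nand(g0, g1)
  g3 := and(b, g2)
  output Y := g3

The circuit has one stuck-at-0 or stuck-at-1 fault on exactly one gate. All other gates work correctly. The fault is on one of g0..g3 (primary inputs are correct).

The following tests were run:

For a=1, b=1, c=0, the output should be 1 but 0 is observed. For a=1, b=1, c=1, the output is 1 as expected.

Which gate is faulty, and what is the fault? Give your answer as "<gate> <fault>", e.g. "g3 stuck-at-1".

Fault-free values for test 1 (a=1, b=1, c=0): g0=1, g1=0, g2=1, g3=1, giving Y=1. Observed 0.
Test 1: faults giving observed 0 are {g1 stuck-at-1, g2 stuck-at-0, g3 stuck-at-0}.
Test 2 (a=1, b=1, c=1): fault-free g0=0, g1=0, g2=1, g3=1 → 1; observed 1. Eliminates g2 stuck-at-0, g3 stuck-at-0.
Only g1 stuck-at-1 is consistent with every test.

g1 stuck-at-1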